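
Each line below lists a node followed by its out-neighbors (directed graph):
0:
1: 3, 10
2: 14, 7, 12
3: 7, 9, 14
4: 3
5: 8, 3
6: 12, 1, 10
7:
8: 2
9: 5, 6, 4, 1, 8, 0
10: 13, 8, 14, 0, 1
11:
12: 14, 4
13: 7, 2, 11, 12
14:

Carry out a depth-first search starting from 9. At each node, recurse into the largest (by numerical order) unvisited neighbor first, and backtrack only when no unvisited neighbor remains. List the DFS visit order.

Visit 9
9 → 8
8 → 2
2 → 14
2 → 12
12 → 4
4 → 3
3 → 7
9 → 6
6 → 10
10 → 13
13 → 11
10 → 1
10 → 0
9 → 5

9 → 8 → 2 → 14 → 12 → 4 → 3 → 7 → 6 → 10 → 13 → 11 → 1 → 0 → 5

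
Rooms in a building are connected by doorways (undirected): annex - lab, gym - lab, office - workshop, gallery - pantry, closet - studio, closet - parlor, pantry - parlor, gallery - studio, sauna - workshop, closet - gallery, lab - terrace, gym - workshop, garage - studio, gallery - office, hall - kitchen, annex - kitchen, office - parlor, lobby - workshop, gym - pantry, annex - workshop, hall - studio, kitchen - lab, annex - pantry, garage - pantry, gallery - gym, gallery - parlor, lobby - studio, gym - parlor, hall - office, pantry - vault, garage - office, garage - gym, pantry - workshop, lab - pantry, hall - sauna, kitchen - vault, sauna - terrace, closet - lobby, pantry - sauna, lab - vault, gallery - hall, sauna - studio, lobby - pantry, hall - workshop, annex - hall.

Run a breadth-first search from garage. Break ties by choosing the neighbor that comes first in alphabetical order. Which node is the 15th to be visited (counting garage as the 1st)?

closet

Visit garage; enqueue gym, office, pantry, studio → queue [gym, office, pantry, studio]
Visit gym; enqueue gallery, lab, parlor, workshop → queue [office, pantry, studio, gallery, lab, parlor, workshop]
Visit office; enqueue hall → queue [pantry, studio, gallery, lab, parlor, workshop, hall]
Visit pantry; enqueue annex, lobby, sauna, vault → queue [studio, gallery, lab, parlor, workshop, hall, annex, lobby, sauna, vault]
Visit studio; enqueue closet → queue [gallery, lab, parlor, workshop, hall, annex, lobby, sauna, vault, closet]
Visit gallery → queue [lab, parlor, workshop, hall, annex, lobby, sauna, vault, closet]
Visit lab; enqueue kitchen, terrace → queue [parlor, workshop, hall, annex, lobby, sauna, vault, closet, kitchen, terrace]
Visit parlor → queue [workshop, hall, annex, lobby, sauna, vault, closet, kitchen, terrace]
Visit workshop → queue [hall, annex, lobby, sauna, vault, closet, kitchen, terrace]
Visit hall → queue [annex, lobby, sauna, vault, closet, kitchen, terrace]
Visit annex → queue [lobby, sauna, vault, closet, kitchen, terrace]
Visit lobby → queue [sauna, vault, closet, kitchen, terrace]
Visit sauna → queue [vault, closet, kitchen, terrace]
Visit vault → queue [closet, kitchen, terrace]
Visit closet → queue [kitchen, terrace]
Visit kitchen → queue [terrace]
Visit terrace → queue []

Visit order: garage, gym, office, pantry, studio, gallery, lab, parlor, workshop, hall, annex, lobby, sauna, vault, closet, kitchen, terrace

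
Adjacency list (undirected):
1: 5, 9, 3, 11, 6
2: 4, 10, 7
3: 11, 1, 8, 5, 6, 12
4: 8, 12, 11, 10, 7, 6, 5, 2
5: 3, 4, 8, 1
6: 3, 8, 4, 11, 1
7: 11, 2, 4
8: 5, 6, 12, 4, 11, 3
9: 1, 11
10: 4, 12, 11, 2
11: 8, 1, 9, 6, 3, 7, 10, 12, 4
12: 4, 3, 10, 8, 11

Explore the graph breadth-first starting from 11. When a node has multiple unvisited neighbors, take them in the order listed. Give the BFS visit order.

11, 8, 1, 9, 6, 3, 7, 10, 12, 4, 5, 2

Visit 11; enqueue 8, 1, 9, 6, 3, 7, 10, 12, 4 → queue [8, 1, 9, 6, 3, 7, 10, 12, 4]
Visit 8; enqueue 5 → queue [1, 9, 6, 3, 7, 10, 12, 4, 5]
Visit 1 → queue [9, 6, 3, 7, 10, 12, 4, 5]
Visit 9 → queue [6, 3, 7, 10, 12, 4, 5]
Visit 6 → queue [3, 7, 10, 12, 4, 5]
Visit 3 → queue [7, 10, 12, 4, 5]
Visit 7; enqueue 2 → queue [10, 12, 4, 5, 2]
Visit 10 → queue [12, 4, 5, 2]
Visit 12 → queue [4, 5, 2]
Visit 4 → queue [5, 2]
Visit 5 → queue [2]
Visit 2 → queue []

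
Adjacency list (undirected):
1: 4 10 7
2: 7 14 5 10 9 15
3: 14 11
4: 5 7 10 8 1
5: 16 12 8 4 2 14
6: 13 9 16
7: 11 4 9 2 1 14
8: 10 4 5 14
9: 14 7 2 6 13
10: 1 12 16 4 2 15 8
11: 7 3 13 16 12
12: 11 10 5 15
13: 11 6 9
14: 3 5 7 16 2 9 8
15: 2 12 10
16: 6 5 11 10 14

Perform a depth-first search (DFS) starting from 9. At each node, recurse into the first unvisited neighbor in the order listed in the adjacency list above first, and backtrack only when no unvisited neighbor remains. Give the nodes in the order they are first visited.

9, 14, 3, 11, 7, 4, 5, 16, 6, 13, 10, 1, 12, 15, 2, 8

Visit 9
9 → 14
14 → 3
3 → 11
11 → 7
7 → 4
4 → 5
5 → 16
16 → 6
6 → 13
16 → 10
10 → 1
10 → 12
12 → 15
15 → 2
10 → 8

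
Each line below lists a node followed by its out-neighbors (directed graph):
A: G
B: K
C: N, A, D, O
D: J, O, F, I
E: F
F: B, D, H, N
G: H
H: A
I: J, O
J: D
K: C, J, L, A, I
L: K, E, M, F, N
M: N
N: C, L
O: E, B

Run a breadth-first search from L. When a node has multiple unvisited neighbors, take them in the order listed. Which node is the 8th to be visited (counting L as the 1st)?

Visit L; enqueue K, E, M, F, N → queue [K, E, M, F, N]
Visit K; enqueue C, J, A, I → queue [E, M, F, N, C, J, A, I]
Visit E → queue [M, F, N, C, J, A, I]
Visit M → queue [F, N, C, J, A, I]
Visit F; enqueue B, D, H → queue [N, C, J, A, I, B, D, H]
Visit N → queue [C, J, A, I, B, D, H]
Visit C; enqueue O → queue [J, A, I, B, D, H, O]
Visit J → queue [A, I, B, D, H, O]
Visit A; enqueue G → queue [I, B, D, H, O, G]
Visit I → queue [B, D, H, O, G]
Visit B → queue [D, H, O, G]
Visit D → queue [H, O, G]
Visit H → queue [O, G]
Visit O → queue [G]
Visit G → queue []

Visit order: L, K, E, M, F, N, C, J, A, I, B, D, H, O, G

J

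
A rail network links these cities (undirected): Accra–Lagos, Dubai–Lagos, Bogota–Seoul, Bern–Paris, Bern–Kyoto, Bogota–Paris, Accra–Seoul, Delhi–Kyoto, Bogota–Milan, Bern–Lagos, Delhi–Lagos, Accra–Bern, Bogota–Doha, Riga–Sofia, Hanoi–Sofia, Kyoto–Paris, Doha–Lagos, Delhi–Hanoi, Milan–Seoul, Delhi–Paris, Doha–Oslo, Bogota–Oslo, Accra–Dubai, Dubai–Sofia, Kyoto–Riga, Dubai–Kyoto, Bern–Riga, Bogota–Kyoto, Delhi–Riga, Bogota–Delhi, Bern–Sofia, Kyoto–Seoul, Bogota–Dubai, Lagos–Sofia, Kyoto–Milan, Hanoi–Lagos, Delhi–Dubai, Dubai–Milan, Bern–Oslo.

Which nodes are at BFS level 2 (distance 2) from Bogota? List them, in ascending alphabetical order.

Accra, Bern, Hanoi, Lagos, Riga, Sofia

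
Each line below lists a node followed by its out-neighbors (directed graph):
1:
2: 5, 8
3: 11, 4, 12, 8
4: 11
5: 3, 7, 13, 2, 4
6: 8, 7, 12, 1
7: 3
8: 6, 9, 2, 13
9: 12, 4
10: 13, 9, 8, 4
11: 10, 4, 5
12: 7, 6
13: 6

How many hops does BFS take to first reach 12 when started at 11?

3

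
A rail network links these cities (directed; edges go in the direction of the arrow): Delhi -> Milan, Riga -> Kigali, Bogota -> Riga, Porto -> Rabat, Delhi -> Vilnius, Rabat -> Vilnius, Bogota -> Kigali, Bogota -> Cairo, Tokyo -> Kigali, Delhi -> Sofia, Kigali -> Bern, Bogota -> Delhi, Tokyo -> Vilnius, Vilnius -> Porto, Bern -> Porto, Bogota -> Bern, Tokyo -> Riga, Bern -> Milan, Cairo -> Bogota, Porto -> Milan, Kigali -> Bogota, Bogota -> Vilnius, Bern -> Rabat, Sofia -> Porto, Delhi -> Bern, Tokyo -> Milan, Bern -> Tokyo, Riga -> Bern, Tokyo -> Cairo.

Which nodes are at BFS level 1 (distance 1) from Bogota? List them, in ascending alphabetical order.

Level 0: Bogota
Level 1: Bern, Cairo, Delhi, Kigali, Riga, Vilnius
Level 2: Milan, Porto, Rabat, Sofia, Tokyo

Bern, Cairo, Delhi, Kigali, Riga, Vilnius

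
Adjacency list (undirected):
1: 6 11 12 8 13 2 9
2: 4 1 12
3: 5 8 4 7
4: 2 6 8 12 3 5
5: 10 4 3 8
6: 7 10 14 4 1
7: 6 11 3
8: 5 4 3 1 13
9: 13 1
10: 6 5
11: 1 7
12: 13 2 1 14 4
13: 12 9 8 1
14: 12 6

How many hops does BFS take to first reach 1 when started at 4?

Level 0: 4
Level 1: 2, 3, 5, 6, 8, 12
Level 2: 1, 7, 10, 13, 14
Level 3: 9, 11
1 first appears at level 2.

2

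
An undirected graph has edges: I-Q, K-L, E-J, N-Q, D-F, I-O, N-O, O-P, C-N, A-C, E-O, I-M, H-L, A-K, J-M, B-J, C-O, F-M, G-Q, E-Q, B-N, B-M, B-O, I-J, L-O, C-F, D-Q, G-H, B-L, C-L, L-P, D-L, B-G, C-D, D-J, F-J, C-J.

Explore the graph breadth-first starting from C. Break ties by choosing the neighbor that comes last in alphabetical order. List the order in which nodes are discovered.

Visit C; enqueue O, N, L, J, F, D, A → queue [O, N, L, J, F, D, A]
Visit O; enqueue P, I, E, B → queue [N, L, J, F, D, A, P, I, E, B]
Visit N; enqueue Q → queue [L, J, F, D, A, P, I, E, B, Q]
Visit L; enqueue K, H → queue [J, F, D, A, P, I, E, B, Q, K, H]
Visit J; enqueue M → queue [F, D, A, P, I, E, B, Q, K, H, M]
Visit F → queue [D, A, P, I, E, B, Q, K, H, M]
Visit D → queue [A, P, I, E, B, Q, K, H, M]
Visit A → queue [P, I, E, B, Q, K, H, M]
Visit P → queue [I, E, B, Q, K, H, M]
Visit I → queue [E, B, Q, K, H, M]
Visit E → queue [B, Q, K, H, M]
Visit B; enqueue G → queue [Q, K, H, M, G]
Visit Q → queue [K, H, M, G]
Visit K → queue [H, M, G]
Visit H → queue [M, G]
Visit M → queue [G]
Visit G → queue []

C -> O -> N -> L -> J -> F -> D -> A -> P -> I -> E -> B -> Q -> K -> H -> M -> G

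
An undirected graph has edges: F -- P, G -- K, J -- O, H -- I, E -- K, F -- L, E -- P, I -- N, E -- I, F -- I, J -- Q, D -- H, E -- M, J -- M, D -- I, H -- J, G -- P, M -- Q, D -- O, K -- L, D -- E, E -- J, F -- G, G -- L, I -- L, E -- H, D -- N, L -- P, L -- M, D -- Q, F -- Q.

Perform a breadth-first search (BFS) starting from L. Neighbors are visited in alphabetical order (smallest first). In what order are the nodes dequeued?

Visit L; enqueue F, G, I, K, M, P → queue [F, G, I, K, M, P]
Visit F; enqueue Q → queue [G, I, K, M, P, Q]
Visit G → queue [I, K, M, P, Q]
Visit I; enqueue D, E, H, N → queue [K, M, P, Q, D, E, H, N]
Visit K → queue [M, P, Q, D, E, H, N]
Visit M; enqueue J → queue [P, Q, D, E, H, N, J]
Visit P → queue [Q, D, E, H, N, J]
Visit Q → queue [D, E, H, N, J]
Visit D; enqueue O → queue [E, H, N, J, O]
Visit E → queue [H, N, J, O]
Visit H → queue [N, J, O]
Visit N → queue [J, O]
Visit J → queue [O]
Visit O → queue []

L, F, G, I, K, M, P, Q, D, E, H, N, J, O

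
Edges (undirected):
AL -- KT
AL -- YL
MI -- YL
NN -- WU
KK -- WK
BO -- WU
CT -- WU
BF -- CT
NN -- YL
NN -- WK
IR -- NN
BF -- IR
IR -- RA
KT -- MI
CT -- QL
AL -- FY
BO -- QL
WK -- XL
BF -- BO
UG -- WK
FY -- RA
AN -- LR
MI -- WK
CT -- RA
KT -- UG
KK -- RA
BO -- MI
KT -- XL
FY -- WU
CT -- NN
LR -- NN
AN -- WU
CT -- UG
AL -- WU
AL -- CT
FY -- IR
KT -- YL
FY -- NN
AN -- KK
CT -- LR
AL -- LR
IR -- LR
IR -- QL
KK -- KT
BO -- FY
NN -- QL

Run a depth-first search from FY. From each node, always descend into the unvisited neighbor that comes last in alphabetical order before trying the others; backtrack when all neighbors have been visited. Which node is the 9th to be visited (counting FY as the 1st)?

UG

Visit FY
FY → WU
WU → NN
NN → YL
YL → MI
MI → WK
WK → XL
XL → KT
KT → UG
UG → CT
CT → RA
RA → KK
KK → AN
AN → LR
LR → IR
IR → QL
QL → BO
BO → BF
LR → AL

Visit order: FY, WU, NN, YL, MI, WK, XL, KT, UG, CT, RA, KK, AN, LR, IR, QL, BO, BF, AL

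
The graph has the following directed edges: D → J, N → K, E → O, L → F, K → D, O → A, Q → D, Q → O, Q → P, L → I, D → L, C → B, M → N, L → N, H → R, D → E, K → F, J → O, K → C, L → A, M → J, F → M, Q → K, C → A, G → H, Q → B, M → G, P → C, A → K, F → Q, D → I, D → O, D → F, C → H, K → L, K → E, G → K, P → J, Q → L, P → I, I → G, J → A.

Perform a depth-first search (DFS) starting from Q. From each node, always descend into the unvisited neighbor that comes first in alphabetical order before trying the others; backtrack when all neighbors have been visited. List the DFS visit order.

Visit Q
Q → B
Q → D
D → E
E → O
O → A
A → K
K → C
C → H
H → R
K → F
F → M
M → G
M → J
M → N
K → L
L → I
Q → P

Q → B → D → E → O → A → K → C → H → R → F → M → G → J → N → L → I → P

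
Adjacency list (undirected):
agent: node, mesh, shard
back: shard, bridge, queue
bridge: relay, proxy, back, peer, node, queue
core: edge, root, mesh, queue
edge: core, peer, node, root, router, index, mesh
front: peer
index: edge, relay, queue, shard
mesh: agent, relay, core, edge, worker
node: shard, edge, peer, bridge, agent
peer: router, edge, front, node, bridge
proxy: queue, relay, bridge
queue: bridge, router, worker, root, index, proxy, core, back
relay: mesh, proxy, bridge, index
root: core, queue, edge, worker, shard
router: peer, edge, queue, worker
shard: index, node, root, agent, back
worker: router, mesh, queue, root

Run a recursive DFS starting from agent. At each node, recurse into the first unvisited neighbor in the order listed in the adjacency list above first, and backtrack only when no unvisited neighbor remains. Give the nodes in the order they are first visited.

agent → node → shard → index → edge → core → root → queue → bridge → relay → mesh → worker → router → peer → front → proxy → back

Visit agent
agent → node
node → shard
shard → index
index → edge
edge → core
core → root
root → queue
queue → bridge
bridge → relay
relay → mesh
mesh → worker
worker → router
router → peer
peer → front
relay → proxy
bridge → back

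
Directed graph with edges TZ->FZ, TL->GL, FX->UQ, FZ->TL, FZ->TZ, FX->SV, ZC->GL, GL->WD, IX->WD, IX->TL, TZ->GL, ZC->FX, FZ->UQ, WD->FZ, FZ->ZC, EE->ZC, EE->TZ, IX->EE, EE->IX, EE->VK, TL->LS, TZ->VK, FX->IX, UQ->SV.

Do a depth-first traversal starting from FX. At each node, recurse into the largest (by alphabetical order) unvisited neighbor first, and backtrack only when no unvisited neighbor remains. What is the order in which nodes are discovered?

Visit FX
FX → UQ
UQ → SV
FX → IX
IX → WD
WD → FZ
FZ → ZC
ZC → GL
FZ → TZ
TZ → VK
FZ → TL
TL → LS
IX → EE

FX UQ SV IX WD FZ ZC GL TZ VK TL LS EE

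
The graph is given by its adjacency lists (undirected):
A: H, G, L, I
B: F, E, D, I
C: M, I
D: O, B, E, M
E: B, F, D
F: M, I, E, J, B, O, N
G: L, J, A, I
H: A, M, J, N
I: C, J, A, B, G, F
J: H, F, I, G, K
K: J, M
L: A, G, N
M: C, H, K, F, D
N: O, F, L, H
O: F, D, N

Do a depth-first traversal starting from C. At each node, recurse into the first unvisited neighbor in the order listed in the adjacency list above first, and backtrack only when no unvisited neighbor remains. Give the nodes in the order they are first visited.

C M H A G L N O F I J K B E D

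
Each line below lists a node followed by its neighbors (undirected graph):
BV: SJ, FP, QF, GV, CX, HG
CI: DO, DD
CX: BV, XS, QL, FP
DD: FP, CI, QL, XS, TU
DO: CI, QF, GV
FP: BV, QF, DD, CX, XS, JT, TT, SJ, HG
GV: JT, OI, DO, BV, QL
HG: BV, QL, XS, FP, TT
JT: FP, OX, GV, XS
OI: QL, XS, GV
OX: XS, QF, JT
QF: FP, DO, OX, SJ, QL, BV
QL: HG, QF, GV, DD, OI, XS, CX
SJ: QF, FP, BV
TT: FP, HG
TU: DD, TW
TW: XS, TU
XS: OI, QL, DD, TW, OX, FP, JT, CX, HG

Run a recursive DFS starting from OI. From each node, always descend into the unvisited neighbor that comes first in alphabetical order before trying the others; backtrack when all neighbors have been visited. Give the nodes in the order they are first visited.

OI -> GV -> BV -> CX -> FP -> DD -> CI -> DO -> QF -> OX -> JT -> XS -> HG -> QL -> TT -> TW -> TU -> SJ

Visit OI
OI → GV
GV → BV
BV → CX
CX → FP
FP → DD
DD → CI
CI → DO
DO → QF
QF → OX
OX → JT
JT → XS
XS → HG
HG → QL
HG → TT
XS → TW
TW → TU
QF → SJ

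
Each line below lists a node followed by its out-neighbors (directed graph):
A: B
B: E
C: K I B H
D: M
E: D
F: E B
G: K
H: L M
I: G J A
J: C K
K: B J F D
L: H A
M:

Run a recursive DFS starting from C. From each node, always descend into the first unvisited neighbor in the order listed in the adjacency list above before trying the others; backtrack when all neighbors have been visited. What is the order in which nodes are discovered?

Visit C
C → K
K → B
B → E
E → D
D → M
K → J
K → F
C → I
I → G
I → A
C → H
H → L

C → K → B → E → D → M → J → F → I → G → A → H → L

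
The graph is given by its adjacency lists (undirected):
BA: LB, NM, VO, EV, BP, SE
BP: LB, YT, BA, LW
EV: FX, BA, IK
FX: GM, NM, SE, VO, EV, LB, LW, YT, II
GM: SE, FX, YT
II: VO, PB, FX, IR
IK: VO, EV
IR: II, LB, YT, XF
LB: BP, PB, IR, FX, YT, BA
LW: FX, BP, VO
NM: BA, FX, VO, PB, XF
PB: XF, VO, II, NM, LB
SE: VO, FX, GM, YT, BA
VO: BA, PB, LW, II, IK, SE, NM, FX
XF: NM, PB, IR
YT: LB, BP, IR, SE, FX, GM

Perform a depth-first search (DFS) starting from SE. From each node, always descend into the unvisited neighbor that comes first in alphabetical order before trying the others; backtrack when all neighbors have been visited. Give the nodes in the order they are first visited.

Visit SE
SE → BA
BA → BP
BP → LB
LB → FX
FX → EV
EV → IK
IK → VO
VO → II
II → IR
IR → XF
XF → NM
NM → PB
IR → YT
YT → GM
VO → LW

SE, BA, BP, LB, FX, EV, IK, VO, II, IR, XF, NM, PB, YT, GM, LW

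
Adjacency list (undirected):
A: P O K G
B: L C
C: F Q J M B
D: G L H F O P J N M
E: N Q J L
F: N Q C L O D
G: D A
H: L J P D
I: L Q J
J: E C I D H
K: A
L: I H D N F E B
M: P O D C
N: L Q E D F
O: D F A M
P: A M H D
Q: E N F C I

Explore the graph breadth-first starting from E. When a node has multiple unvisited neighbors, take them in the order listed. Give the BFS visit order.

Visit E; enqueue N, Q, J, L → queue [N, Q, J, L]
Visit N; enqueue D, F → queue [Q, J, L, D, F]
Visit Q; enqueue C, I → queue [J, L, D, F, C, I]
Visit J; enqueue H → queue [L, D, F, C, I, H]
Visit L; enqueue B → queue [D, F, C, I, H, B]
Visit D; enqueue G, O, P, M → queue [F, C, I, H, B, G, O, P, M]
Visit F → queue [C, I, H, B, G, O, P, M]
Visit C → queue [I, H, B, G, O, P, M]
Visit I → queue [H, B, G, O, P, M]
Visit H → queue [B, G, O, P, M]
Visit B → queue [G, O, P, M]
Visit G; enqueue A → queue [O, P, M, A]
Visit O → queue [P, M, A]
Visit P → queue [M, A]
Visit M → queue [A]
Visit A; enqueue K → queue [K]
Visit K → queue []

E N Q J L D F C I H B G O P M A K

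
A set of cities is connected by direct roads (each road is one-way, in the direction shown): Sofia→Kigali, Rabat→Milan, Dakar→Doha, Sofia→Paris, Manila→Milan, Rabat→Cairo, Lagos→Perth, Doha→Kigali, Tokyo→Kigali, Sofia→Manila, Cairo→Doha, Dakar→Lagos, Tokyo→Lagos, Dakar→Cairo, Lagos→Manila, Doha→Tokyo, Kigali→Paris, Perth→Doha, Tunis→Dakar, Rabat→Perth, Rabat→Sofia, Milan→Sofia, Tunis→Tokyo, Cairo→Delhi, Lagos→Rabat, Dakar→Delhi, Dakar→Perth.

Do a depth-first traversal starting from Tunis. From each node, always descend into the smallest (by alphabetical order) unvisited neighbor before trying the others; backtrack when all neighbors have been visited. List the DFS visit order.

Visit Tunis
Tunis → Dakar
Dakar → Cairo
Cairo → Delhi
Cairo → Doha
Doha → Kigali
Kigali → Paris
Doha → Tokyo
Tokyo → Lagos
Lagos → Manila
Manila → Milan
Milan → Sofia
Lagos → Perth
Lagos → Rabat

Tunis Dakar Cairo Delhi Doha Kigali Paris Tokyo Lagos Manila Milan Sofia Perth Rabat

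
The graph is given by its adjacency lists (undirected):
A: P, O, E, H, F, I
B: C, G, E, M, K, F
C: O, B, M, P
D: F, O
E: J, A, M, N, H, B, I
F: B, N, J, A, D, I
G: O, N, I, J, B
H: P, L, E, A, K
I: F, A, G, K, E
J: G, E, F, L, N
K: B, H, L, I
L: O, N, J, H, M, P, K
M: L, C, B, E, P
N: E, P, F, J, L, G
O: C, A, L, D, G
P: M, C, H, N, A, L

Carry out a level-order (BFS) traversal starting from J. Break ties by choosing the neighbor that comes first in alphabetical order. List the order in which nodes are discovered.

J -> E -> F -> G -> L -> N -> A -> B -> H -> I -> M -> D -> O -> K -> P -> C

Visit J; enqueue E, F, G, L, N → queue [E, F, G, L, N]
Visit E; enqueue A, B, H, I, M → queue [F, G, L, N, A, B, H, I, M]
Visit F; enqueue D → queue [G, L, N, A, B, H, I, M, D]
Visit G; enqueue O → queue [L, N, A, B, H, I, M, D, O]
Visit L; enqueue K, P → queue [N, A, B, H, I, M, D, O, K, P]
Visit N → queue [A, B, H, I, M, D, O, K, P]
Visit A → queue [B, H, I, M, D, O, K, P]
Visit B; enqueue C → queue [H, I, M, D, O, K, P, C]
Visit H → queue [I, M, D, O, K, P, C]
Visit I → queue [M, D, O, K, P, C]
Visit M → queue [D, O, K, P, C]
Visit D → queue [O, K, P, C]
Visit O → queue [K, P, C]
Visit K → queue [P, C]
Visit P → queue [C]
Visit C → queue []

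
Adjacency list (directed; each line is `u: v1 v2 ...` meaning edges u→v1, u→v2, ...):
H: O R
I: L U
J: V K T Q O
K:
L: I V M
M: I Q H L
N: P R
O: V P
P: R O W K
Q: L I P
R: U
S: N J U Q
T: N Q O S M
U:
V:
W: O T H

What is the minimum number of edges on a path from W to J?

3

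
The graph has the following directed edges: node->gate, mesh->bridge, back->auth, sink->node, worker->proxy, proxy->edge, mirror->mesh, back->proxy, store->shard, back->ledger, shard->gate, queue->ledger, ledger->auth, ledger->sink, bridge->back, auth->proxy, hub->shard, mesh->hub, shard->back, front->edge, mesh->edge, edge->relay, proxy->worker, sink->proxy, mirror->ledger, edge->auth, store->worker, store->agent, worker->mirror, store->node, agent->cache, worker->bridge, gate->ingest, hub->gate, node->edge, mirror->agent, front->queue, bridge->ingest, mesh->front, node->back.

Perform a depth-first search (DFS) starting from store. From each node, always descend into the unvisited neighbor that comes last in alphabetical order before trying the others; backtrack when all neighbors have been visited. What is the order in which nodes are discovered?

Visit store
store → worker
worker → proxy
proxy → edge
edge → relay
edge → auth
worker → mirror
mirror → mesh
mesh → hub
hub → shard
shard → gate
gate → ingest
shard → back
back → ledger
ledger → sink
sink → node
mesh → front
front → queue
mesh → bridge
mirror → agent
agent → cache

store, worker, proxy, edge, relay, auth, mirror, mesh, hub, shard, gate, ingest, back, ledger, sink, node, front, queue, bridge, agent, cache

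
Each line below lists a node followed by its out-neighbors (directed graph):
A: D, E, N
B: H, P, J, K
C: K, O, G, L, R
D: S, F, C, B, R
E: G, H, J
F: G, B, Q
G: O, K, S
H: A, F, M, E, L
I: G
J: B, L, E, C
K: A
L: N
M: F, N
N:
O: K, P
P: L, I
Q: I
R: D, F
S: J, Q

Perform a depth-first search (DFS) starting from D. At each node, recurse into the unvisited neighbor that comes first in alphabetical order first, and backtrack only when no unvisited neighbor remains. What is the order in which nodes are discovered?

D → B → H → A → E → G → K → O → P → I → L → N → S → J → C → R → F → Q → M

Visit D
D → B
B → H
H → A
A → E
E → G
G → K
G → O
O → P
P → I
P → L
L → N
G → S
S → J
J → C
C → R
R → F
F → Q
H → M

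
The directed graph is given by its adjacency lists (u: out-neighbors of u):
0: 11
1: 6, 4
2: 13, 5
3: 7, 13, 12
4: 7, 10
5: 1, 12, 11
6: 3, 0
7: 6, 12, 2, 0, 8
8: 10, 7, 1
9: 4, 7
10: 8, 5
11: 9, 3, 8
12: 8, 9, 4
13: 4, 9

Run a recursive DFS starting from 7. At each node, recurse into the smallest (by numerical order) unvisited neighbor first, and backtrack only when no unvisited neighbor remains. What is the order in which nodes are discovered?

7 → 0 → 11 → 3 → 12 → 4 → 10 → 5 → 1 → 6 → 8 → 9 → 13 → 2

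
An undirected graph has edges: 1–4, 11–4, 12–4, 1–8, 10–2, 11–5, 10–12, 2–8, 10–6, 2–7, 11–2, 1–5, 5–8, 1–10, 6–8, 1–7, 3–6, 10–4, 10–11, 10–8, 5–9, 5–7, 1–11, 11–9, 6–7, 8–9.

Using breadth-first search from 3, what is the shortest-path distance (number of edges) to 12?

Level 0: 3
Level 1: 6
Level 2: 7, 8, 10
Level 3: 1, 2, 4, 5, 9, 11, 12
12 first appears at level 3.

3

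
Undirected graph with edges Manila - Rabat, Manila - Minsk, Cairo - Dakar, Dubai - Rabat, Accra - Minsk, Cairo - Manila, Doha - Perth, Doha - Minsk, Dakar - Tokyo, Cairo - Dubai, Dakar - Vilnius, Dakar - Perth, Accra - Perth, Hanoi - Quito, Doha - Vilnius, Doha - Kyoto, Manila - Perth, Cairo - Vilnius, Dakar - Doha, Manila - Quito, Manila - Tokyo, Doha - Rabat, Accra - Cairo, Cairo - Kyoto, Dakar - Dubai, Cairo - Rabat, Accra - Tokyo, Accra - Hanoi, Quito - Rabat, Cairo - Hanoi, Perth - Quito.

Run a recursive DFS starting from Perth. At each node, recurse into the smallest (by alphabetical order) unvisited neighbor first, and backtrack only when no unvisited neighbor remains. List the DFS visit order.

Perth -> Accra -> Cairo -> Dakar -> Doha -> Kyoto -> Minsk -> Manila -> Quito -> Hanoi -> Rabat -> Dubai -> Tokyo -> Vilnius

Visit Perth
Perth → Accra
Accra → Cairo
Cairo → Dakar
Dakar → Doha
Doha → Kyoto
Doha → Minsk
Minsk → Manila
Manila → Quito
Quito → Hanoi
Quito → Rabat
Rabat → Dubai
Manila → Tokyo
Doha → Vilnius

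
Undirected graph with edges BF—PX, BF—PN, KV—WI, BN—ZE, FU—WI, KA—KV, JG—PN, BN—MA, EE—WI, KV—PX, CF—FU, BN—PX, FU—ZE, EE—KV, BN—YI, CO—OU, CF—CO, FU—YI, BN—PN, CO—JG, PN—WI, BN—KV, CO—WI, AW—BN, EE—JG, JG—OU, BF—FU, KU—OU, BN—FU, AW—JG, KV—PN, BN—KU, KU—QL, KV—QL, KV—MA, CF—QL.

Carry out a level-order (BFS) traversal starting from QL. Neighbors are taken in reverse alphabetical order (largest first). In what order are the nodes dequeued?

QL, KV, KU, CF, WI, PX, PN, MA, KA, EE, BN, OU, FU, CO, BF, JG, ZE, YI, AW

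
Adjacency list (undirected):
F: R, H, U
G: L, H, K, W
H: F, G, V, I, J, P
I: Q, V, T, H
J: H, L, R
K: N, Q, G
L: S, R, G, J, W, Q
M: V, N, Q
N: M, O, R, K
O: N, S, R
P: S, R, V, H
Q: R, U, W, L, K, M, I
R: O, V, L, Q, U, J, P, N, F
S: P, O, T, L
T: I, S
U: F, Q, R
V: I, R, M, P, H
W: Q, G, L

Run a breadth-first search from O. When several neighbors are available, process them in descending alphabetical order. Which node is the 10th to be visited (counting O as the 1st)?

Q

Visit O; enqueue S, R, N → queue [S, R, N]
Visit S; enqueue T, P, L → queue [R, N, T, P, L]
Visit R; enqueue V, U, Q, J, F → queue [N, T, P, L, V, U, Q, J, F]
Visit N; enqueue M, K → queue [T, P, L, V, U, Q, J, F, M, K]
Visit T; enqueue I → queue [P, L, V, U, Q, J, F, M, K, I]
Visit P; enqueue H → queue [L, V, U, Q, J, F, M, K, I, H]
Visit L; enqueue W, G → queue [V, U, Q, J, F, M, K, I, H, W, G]
Visit V → queue [U, Q, J, F, M, K, I, H, W, G]
Visit U → queue [Q, J, F, M, K, I, H, W, G]
Visit Q → queue [J, F, M, K, I, H, W, G]
Visit J → queue [F, M, K, I, H, W, G]
Visit F → queue [M, K, I, H, W, G]
Visit M → queue [K, I, H, W, G]
Visit K → queue [I, H, W, G]
Visit I → queue [H, W, G]
Visit H → queue [W, G]
Visit W → queue [G]
Visit G → queue []

Visit order: O, S, R, N, T, P, L, V, U, Q, J, F, M, K, I, H, W, G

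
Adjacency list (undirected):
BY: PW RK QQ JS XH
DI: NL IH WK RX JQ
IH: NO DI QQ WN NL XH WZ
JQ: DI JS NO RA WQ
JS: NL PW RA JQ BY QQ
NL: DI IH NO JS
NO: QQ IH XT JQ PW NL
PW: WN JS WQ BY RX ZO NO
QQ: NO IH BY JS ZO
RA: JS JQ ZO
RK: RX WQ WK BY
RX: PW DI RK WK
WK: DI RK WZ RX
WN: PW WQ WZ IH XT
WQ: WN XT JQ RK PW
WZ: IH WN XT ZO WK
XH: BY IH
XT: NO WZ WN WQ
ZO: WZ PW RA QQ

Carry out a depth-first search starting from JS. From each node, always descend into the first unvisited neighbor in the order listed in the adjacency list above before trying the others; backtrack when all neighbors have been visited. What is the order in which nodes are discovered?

JS, NL, DI, IH, NO, QQ, BY, PW, WN, WQ, XT, WZ, ZO, RA, JQ, WK, RK, RX, XH

Visit JS
JS → NL
NL → DI
DI → IH
IH → NO
NO → QQ
QQ → BY
BY → PW
PW → WN
WN → WQ
WQ → XT
XT → WZ
WZ → ZO
ZO → RA
RA → JQ
WZ → WK
WK → RK
RK → RX
BY → XH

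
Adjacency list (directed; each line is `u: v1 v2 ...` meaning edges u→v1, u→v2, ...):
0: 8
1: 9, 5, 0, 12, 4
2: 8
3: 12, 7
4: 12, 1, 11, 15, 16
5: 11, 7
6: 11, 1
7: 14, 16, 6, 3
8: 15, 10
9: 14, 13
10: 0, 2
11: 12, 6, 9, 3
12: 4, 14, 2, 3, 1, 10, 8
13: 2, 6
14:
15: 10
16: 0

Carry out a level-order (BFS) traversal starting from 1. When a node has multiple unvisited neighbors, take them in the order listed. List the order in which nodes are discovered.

Visit 1; enqueue 9, 5, 0, 12, 4 → queue [9, 5, 0, 12, 4]
Visit 9; enqueue 14, 13 → queue [5, 0, 12, 4, 14, 13]
Visit 5; enqueue 11, 7 → queue [0, 12, 4, 14, 13, 11, 7]
Visit 0; enqueue 8 → queue [12, 4, 14, 13, 11, 7, 8]
Visit 12; enqueue 2, 3, 10 → queue [4, 14, 13, 11, 7, 8, 2, 3, 10]
Visit 4; enqueue 15, 16 → queue [14, 13, 11, 7, 8, 2, 3, 10, 15, 16]
Visit 14 → queue [13, 11, 7, 8, 2, 3, 10, 15, 16]
Visit 13; enqueue 6 → queue [11, 7, 8, 2, 3, 10, 15, 16, 6]
Visit 11 → queue [7, 8, 2, 3, 10, 15, 16, 6]
Visit 7 → queue [8, 2, 3, 10, 15, 16, 6]
Visit 8 → queue [2, 3, 10, 15, 16, 6]
Visit 2 → queue [3, 10, 15, 16, 6]
Visit 3 → queue [10, 15, 16, 6]
Visit 10 → queue [15, 16, 6]
Visit 15 → queue [16, 6]
Visit 16 → queue [6]
Visit 6 → queue []

1, 9, 5, 0, 12, 4, 14, 13, 11, 7, 8, 2, 3, 10, 15, 16, 6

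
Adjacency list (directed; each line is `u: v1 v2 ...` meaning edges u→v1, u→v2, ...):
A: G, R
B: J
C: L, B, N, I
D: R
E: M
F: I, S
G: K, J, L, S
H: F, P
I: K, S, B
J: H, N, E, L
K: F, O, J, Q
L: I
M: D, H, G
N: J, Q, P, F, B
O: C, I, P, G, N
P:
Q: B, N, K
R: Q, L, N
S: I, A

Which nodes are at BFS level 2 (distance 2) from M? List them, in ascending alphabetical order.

F, J, K, L, P, R, S

Level 0: M
Level 1: D, G, H
Level 2: F, J, K, L, P, R, S
Level 3: A, E, I, N, O, Q
Level 4: B, C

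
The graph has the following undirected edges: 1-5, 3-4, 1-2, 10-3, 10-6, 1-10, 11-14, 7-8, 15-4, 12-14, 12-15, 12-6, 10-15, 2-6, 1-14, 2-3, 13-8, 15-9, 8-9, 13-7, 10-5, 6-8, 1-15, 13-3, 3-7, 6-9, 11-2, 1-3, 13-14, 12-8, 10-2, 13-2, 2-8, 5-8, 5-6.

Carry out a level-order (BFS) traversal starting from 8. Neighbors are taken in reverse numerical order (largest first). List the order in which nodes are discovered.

Visit 8; enqueue 13, 12, 9, 7, 6, 5, 2 → queue [13, 12, 9, 7, 6, 5, 2]
Visit 13; enqueue 14, 3 → queue [12, 9, 7, 6, 5, 2, 14, 3]
Visit 12; enqueue 15 → queue [9, 7, 6, 5, 2, 14, 3, 15]
Visit 9 → queue [7, 6, 5, 2, 14, 3, 15]
Visit 7 → queue [6, 5, 2, 14, 3, 15]
Visit 6; enqueue 10 → queue [5, 2, 14, 3, 15, 10]
Visit 5; enqueue 1 → queue [2, 14, 3, 15, 10, 1]
Visit 2; enqueue 11 → queue [14, 3, 15, 10, 1, 11]
Visit 14 → queue [3, 15, 10, 1, 11]
Visit 3; enqueue 4 → queue [15, 10, 1, 11, 4]
Visit 15 → queue [10, 1, 11, 4]
Visit 10 → queue [1, 11, 4]
Visit 1 → queue [11, 4]
Visit 11 → queue [4]
Visit 4 → queue []

8 -> 13 -> 12 -> 9 -> 7 -> 6 -> 5 -> 2 -> 14 -> 3 -> 15 -> 10 -> 1 -> 11 -> 4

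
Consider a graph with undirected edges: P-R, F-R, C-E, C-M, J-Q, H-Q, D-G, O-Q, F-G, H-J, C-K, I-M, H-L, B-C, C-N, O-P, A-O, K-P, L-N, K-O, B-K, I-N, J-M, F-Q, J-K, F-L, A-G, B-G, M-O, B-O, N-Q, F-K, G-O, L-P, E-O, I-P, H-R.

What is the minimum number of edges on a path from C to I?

2

Level 0: C
Level 1: B, E, K, M, N
Level 2: F, G, I, J, L, O, P, Q
Level 3: A, D, H, R
I first appears at level 2.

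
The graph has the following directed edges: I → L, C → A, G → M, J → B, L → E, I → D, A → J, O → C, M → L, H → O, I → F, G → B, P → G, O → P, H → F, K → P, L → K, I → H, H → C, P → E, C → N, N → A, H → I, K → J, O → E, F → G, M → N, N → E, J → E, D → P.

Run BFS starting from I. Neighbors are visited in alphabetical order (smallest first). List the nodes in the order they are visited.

Visit I; enqueue D, F, H, L → queue [D, F, H, L]
Visit D; enqueue P → queue [F, H, L, P]
Visit F; enqueue G → queue [H, L, P, G]
Visit H; enqueue C, O → queue [L, P, G, C, O]
Visit L; enqueue E, K → queue [P, G, C, O, E, K]
Visit P → queue [G, C, O, E, K]
Visit G; enqueue B, M → queue [C, O, E, K, B, M]
Visit C; enqueue A, N → queue [O, E, K, B, M, A, N]
Visit O → queue [E, K, B, M, A, N]
Visit E → queue [K, B, M, A, N]
Visit K; enqueue J → queue [B, M, A, N, J]
Visit B → queue [M, A, N, J]
Visit M → queue [A, N, J]
Visit A → queue [N, J]
Visit N → queue [J]
Visit J → queue []

I, D, F, H, L, P, G, C, O, E, K, B, M, A, N, J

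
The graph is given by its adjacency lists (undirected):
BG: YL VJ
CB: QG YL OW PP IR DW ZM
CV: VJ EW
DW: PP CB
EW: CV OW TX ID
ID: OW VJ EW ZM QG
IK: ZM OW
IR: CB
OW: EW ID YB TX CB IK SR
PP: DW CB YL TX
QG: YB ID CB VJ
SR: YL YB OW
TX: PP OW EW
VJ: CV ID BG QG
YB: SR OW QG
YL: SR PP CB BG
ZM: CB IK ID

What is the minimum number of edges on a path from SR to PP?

2

Level 0: SR
Level 1: OW, YB, YL
Level 2: BG, CB, EW, ID, IK, PP, QG, TX
Level 3: CV, DW, IR, VJ, ZM
PP first appears at level 2.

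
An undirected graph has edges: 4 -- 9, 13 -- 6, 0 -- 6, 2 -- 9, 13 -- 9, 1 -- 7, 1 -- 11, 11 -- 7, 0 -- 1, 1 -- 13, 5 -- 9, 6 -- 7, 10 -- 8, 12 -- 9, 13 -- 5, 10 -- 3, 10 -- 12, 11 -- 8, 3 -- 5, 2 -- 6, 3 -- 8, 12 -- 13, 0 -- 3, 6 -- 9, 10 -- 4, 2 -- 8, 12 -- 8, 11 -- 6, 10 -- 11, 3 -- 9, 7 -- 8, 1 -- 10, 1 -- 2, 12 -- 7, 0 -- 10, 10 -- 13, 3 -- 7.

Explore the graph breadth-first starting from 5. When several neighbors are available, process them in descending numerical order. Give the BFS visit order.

5 -> 13 -> 9 -> 3 -> 12 -> 10 -> 6 -> 1 -> 4 -> 2 -> 8 -> 7 -> 0 -> 11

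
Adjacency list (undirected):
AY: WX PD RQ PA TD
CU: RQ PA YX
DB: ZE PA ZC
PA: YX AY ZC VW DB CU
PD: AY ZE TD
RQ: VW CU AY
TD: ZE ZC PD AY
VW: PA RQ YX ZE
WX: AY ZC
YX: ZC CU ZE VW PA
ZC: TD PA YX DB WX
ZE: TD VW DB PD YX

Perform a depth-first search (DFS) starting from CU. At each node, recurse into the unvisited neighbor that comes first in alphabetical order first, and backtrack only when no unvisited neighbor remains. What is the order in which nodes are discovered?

Visit CU
CU → PA
PA → AY
AY → PD
PD → TD
TD → ZC
ZC → DB
DB → ZE
ZE → VW
VW → RQ
VW → YX
ZC → WX

CU → PA → AY → PD → TD → ZC → DB → ZE → VW → RQ → YX → WX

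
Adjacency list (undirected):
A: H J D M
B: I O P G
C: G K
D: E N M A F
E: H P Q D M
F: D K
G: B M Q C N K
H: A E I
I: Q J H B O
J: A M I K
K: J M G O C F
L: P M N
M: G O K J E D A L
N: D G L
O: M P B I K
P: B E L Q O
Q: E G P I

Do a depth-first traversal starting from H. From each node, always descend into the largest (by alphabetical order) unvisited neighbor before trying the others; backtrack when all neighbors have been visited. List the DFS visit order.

Visit H
H → I
I → Q
Q → P
P → O
O → M
M → L
L → N
N → G
G → K
K → J
J → A
A → D
D → F
D → E
K → C
G → B

H, I, Q, P, O, M, L, N, G, K, J, A, D, F, E, C, B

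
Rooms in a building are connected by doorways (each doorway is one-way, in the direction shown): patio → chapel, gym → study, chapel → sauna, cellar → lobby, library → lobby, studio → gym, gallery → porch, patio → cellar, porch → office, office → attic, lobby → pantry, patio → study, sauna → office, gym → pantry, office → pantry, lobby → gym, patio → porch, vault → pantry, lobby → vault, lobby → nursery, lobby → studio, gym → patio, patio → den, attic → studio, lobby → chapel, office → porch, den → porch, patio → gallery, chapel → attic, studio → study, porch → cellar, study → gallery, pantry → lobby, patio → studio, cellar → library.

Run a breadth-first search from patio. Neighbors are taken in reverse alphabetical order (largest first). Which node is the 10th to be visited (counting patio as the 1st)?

office

Visit patio; enqueue study, studio, porch, gallery, den, chapel, cellar → queue [study, studio, porch, gallery, den, chapel, cellar]
Visit study → queue [studio, porch, gallery, den, chapel, cellar]
Visit studio; enqueue gym → queue [porch, gallery, den, chapel, cellar, gym]
Visit porch; enqueue office → queue [gallery, den, chapel, cellar, gym, office]
Visit gallery → queue [den, chapel, cellar, gym, office]
Visit den → queue [chapel, cellar, gym, office]
Visit chapel; enqueue sauna, attic → queue [cellar, gym, office, sauna, attic]
Visit cellar; enqueue lobby, library → queue [gym, office, sauna, attic, lobby, library]
Visit gym; enqueue pantry → queue [office, sauna, attic, lobby, library, pantry]
Visit office → queue [sauna, attic, lobby, library, pantry]
Visit sauna → queue [attic, lobby, library, pantry]
Visit attic → queue [lobby, library, pantry]
Visit lobby; enqueue vault, nursery → queue [library, pantry, vault, nursery]
Visit library → queue [pantry, vault, nursery]
Visit pantry → queue [vault, nursery]
Visit vault → queue [nursery]
Visit nursery → queue []

Visit order: patio, study, studio, porch, gallery, den, chapel, cellar, gym, office, sauna, attic, lobby, library, pantry, vault, nursery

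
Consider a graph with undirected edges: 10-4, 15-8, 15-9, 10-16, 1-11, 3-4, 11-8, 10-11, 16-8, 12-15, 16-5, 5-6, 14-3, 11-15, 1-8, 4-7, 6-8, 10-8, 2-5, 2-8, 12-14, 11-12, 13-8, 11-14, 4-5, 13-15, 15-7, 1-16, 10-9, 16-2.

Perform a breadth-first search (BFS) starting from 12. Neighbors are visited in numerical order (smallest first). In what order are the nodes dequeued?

Visit 12; enqueue 11, 14, 15 → queue [11, 14, 15]
Visit 11; enqueue 1, 8, 10 → queue [14, 15, 1, 8, 10]
Visit 14; enqueue 3 → queue [15, 1, 8, 10, 3]
Visit 15; enqueue 7, 9, 13 → queue [1, 8, 10, 3, 7, 9, 13]
Visit 1; enqueue 16 → queue [8, 10, 3, 7, 9, 13, 16]
Visit 8; enqueue 2, 6 → queue [10, 3, 7, 9, 13, 16, 2, 6]
Visit 10; enqueue 4 → queue [3, 7, 9, 13, 16, 2, 6, 4]
Visit 3 → queue [7, 9, 13, 16, 2, 6, 4]
Visit 7 → queue [9, 13, 16, 2, 6, 4]
Visit 9 → queue [13, 16, 2, 6, 4]
Visit 13 → queue [16, 2, 6, 4]
Visit 16; enqueue 5 → queue [2, 6, 4, 5]
Visit 2 → queue [6, 4, 5]
Visit 6 → queue [4, 5]
Visit 4 → queue [5]
Visit 5 → queue []

12 11 14 15 1 8 10 3 7 9 13 16 2 6 4 5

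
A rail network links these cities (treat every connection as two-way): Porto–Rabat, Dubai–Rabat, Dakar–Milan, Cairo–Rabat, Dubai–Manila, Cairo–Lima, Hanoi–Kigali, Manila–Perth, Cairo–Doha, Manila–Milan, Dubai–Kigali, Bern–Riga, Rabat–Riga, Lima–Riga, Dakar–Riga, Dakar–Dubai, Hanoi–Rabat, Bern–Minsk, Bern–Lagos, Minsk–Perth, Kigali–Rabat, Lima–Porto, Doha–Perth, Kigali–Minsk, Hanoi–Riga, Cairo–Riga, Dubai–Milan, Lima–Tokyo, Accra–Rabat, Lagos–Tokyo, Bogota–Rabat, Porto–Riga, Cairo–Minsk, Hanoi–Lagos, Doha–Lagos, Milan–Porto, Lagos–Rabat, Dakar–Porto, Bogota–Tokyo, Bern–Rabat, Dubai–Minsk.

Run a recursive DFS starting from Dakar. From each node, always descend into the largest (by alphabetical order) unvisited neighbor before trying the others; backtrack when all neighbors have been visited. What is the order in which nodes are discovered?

Visit Dakar
Dakar → Riga
Riga → Rabat
Rabat → Porto
Porto → Milan
Milan → Manila
Manila → Perth
Perth → Minsk
Minsk → Kigali
Kigali → Hanoi
Hanoi → Lagos
Lagos → Tokyo
Tokyo → Lima
Lima → Cairo
Cairo → Doha
Tokyo → Bogota
Lagos → Bern
Kigali → Dubai
Rabat → Accra

Dakar → Riga → Rabat → Porto → Milan → Manila → Perth → Minsk → Kigali → Hanoi → Lagos → Tokyo → Lima → Cairo → Doha → Bogota → Bern → Dubai → Accra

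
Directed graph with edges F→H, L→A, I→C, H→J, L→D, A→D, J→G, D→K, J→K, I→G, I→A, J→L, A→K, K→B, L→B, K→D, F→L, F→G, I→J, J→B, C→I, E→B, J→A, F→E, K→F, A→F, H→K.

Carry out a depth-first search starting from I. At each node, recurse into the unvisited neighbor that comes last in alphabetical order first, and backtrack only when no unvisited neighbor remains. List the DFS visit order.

I -> J -> L -> D -> K -> F -> H -> G -> E -> B -> A -> C

Visit I
I → J
J → L
L → D
D → K
K → F
F → H
F → G
F → E
E → B
L → A
I → C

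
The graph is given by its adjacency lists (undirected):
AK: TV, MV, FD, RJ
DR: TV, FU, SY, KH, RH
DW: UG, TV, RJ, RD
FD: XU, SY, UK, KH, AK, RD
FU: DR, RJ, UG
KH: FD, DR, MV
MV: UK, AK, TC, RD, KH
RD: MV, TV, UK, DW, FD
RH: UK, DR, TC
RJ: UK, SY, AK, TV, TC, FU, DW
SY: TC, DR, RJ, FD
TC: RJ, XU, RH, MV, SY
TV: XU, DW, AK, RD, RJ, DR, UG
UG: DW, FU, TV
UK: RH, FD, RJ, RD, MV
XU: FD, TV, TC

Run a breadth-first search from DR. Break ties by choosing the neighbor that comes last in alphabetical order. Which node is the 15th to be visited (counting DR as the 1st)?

UK

Visit DR; enqueue TV, SY, RH, KH, FU → queue [TV, SY, RH, KH, FU]
Visit TV; enqueue XU, UG, RJ, RD, DW, AK → queue [SY, RH, KH, FU, XU, UG, RJ, RD, DW, AK]
Visit SY; enqueue TC, FD → queue [RH, KH, FU, XU, UG, RJ, RD, DW, AK, TC, FD]
Visit RH; enqueue UK → queue [KH, FU, XU, UG, RJ, RD, DW, AK, TC, FD, UK]
Visit KH; enqueue MV → queue [FU, XU, UG, RJ, RD, DW, AK, TC, FD, UK, MV]
Visit FU → queue [XU, UG, RJ, RD, DW, AK, TC, FD, UK, MV]
Visit XU → queue [UG, RJ, RD, DW, AK, TC, FD, UK, MV]
Visit UG → queue [RJ, RD, DW, AK, TC, FD, UK, MV]
Visit RJ → queue [RD, DW, AK, TC, FD, UK, MV]
Visit RD → queue [DW, AK, TC, FD, UK, MV]
Visit DW → queue [AK, TC, FD, UK, MV]
Visit AK → queue [TC, FD, UK, MV]
Visit TC → queue [FD, UK, MV]
Visit FD → queue [UK, MV]
Visit UK → queue [MV]
Visit MV → queue []

Visit order: DR, TV, SY, RH, KH, FU, XU, UG, RJ, RD, DW, AK, TC, FD, UK, MV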